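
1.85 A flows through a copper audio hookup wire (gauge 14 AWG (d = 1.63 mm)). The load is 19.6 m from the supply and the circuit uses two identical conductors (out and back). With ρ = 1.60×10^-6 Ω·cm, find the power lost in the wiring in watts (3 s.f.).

1.03 W

ρ = 1.60×10^-6 Ω·cm = 1.60×10^-8 Ω·m
A = π(1.63/2 mm)² = π(8.1500e-04 m)² = 2.087e-06 m²
Total conductor length (both ways) L = 2 × 19.6 = 39.2 m
R = ρL/A = (1.60×10^-8)(39.2)/(2.087e-06) = 0.3006 Ω
P = I²R = (1.85)² × 0.3006 = 1.03 W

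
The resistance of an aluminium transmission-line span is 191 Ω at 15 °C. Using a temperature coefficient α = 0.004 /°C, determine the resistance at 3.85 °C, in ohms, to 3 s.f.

182 Ω

ΔT = 3.85 − 15 = -11.2 °C
R = R₀(1 + αΔT) = 191 × (1 + 0.004×-11.2) = 191 × 0.9554 = 182 Ω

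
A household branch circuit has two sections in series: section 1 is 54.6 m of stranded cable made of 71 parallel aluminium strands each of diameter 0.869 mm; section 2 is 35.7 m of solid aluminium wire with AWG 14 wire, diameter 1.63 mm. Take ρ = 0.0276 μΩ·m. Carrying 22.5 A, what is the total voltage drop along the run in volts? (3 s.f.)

ρ = 0.0276 μΩ·m = 2.76×10^-8 Ω·m
Section 1: A_strand = π(4.3450e-04)² = 5.931e-07 m²; R₁ = ρL/(N·A_s) = (2.76×10^-8)(54.6)/(71×5.931e-07) = 0.03579 Ω
Section 2: A = π(1.63/2 mm)² = π(8.1500e-04 m)² = 2.087e-06 m²
R₂ = (2.76×10^-8)(35.7)/(2.087e-06) = 0.4722 Ω
R = R₁ + R₂ = 0.508 Ω
V = IR = 22.5 × 0.508 = 11.4 V

11.4 V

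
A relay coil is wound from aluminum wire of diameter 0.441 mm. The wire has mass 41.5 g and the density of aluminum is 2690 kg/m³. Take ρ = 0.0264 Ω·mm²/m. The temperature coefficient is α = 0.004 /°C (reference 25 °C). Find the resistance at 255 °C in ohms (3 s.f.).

33.5 Ω

ρ = 0.0264 Ω·mm²/m = 2.64×10^-8 Ω·m
A = π(d/2)² = π(2.2050e-04 m)² = 1.5275e-07 m²
L = m/(density·A) = 0.0415/(2690×1.5275e-07) = 101 m
R = ρL/A = (2.64×10^-8)(101)/(1.5275e-07) = 17.46 Ω
R(255 °C) = 17.46 × (1 + 0.004×230) = 33.5 Ω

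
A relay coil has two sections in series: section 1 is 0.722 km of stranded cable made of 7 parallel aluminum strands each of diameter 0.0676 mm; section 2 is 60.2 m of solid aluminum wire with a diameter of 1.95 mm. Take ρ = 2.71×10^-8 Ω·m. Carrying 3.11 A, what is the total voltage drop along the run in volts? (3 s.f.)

2420 V

Section 1: A_strand = π(3.3800e-05)² = 3.589e-09 m²; R₁ = ρL/(N·A_s) = (2.71×10^-8)(722)/(7×3.589e-09) = 778.8 Ω
Section 2: A = π(d/2)² = π(9.7500e-04 m)² = 2.986e-06 m²
R₂ = (2.71×10^-8)(60.2)/(2.986e-06) = 0.5463 Ω
R = R₁ + R₂ = 779.3 Ω
V = IR = 3.11 × 779.3 = 2420 V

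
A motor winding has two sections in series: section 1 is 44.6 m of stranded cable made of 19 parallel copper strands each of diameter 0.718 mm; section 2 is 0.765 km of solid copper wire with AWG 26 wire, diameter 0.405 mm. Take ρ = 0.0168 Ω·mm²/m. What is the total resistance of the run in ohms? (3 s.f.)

ρ = 0.0168 Ω·mm²/m = 1.68×10^-8 Ω·m
Section 1: A_strand = π(3.5900e-04)² = 4.049e-07 m²; R₁ = ρL/(N·A_s) = (1.68×10^-8)(44.6)/(19×4.049e-07) = 0.0974 Ω
Section 2: A = π(0.405/2 mm)² = π(2.0250e-04 m)² = 1.288e-07 m²
R₂ = (1.68×10^-8)(765)/(1.288e-07) = 99.76 Ω
R = R₁ + R₂ = 99.9 Ω

99.9 Ω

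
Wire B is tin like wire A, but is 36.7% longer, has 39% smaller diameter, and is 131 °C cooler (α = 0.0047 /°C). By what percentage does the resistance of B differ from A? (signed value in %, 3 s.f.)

R ∝ ρL/d² with ρ ∝ (1+αΔT), so R_B/R_A = (1 + 36.7/100) × (1 − 39/100)⁻² × (1 − 0.0047×131)
= 1.367 × 2.687 × 0.3843 = 1.412
(R_B − R_A)/R_A = 1.412 − 1 = 41.2%

41.2%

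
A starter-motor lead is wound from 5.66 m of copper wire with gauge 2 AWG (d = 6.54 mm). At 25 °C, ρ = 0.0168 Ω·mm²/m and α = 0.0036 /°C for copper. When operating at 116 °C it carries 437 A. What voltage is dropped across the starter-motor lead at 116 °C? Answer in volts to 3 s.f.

1.64 V

ρ = 0.0168 Ω·mm²/m = 1.68×10^-8 Ω·m
A = π(6.54/2 mm)² = π(3.2700e-03 m)² = 3.359e-05 m²
R₍25₎ = ρL/A = (1.68×10^-8)(5.66)/(3.359e-05) = 0.002831 Ω
R₍116₎ = R₍25₎(1 + αΔT) = 0.002831 × (1 + 0.0036×91) = 0.003758 Ω
V = IR = 437 × 0.003758 = 1.64 V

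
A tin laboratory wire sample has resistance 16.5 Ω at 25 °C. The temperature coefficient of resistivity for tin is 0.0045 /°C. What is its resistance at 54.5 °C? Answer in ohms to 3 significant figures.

ΔT = 54.5 − 25 = 29.5 °C
R = R₀(1 + αΔT) = 16.5 × (1 + 0.0045×29.5) = 16.5 × 1.133 = 18.7 Ω

18.7 Ω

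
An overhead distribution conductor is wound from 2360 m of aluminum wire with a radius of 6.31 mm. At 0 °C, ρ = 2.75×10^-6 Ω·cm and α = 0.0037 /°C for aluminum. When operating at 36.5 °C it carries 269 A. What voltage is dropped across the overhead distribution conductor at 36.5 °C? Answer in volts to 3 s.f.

ρ = 2.75×10^-6 Ω·cm = 2.75×10^-8 Ω·m
A = πr² = π(6.3100e-03 m)² = 1.251e-04 m²
R₍0₎ = ρL/A = (2.75×10^-8)(2360)/(1.251e-04) = 0.5188 Ω
R₍36.5₎ = R₍0₎(1 + αΔT) = 0.5188 × (1 + 0.0037×36.5) = 0.5889 Ω
V = IR = 269 × 0.5889 = 158 V

158 V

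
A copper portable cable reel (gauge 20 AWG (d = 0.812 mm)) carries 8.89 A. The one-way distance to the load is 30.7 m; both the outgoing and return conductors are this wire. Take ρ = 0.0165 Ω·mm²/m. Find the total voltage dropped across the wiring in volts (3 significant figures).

ρ = 0.0165 Ω·mm²/m = 1.65×10^-8 Ω·m
A = π(0.812/2 mm)² = π(4.0600e-04 m)² = 5.178e-07 m²
Total conductor length (both ways) L = 2 × 30.7 = 61.4 m
R = ρL/A = (1.65×10^-8)(61.4)/(5.178e-07) = 1.956 Ω
V = IR = 8.89 × 1.956 = 17.4 V

17.4 V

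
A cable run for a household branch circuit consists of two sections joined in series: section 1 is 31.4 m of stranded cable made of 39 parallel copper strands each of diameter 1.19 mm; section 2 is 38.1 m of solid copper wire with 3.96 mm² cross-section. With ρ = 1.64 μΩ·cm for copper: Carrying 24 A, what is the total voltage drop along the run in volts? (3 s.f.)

ρ = 1.64 μΩ·cm = 1.64×10^-8 Ω·m
Section 1: A_strand = π(5.9500e-04)² = 1.112e-06 m²; R₁ = ρL/(N·A_s) = (1.64×10^-8)(31.4)/(39×1.112e-06) = 0.01187 Ω
Section 2: A = 3.96 mm² = 3.960e-06 m²
R₂ = (1.64×10^-8)(38.1)/(3.960e-06) = 0.1578 Ω
R = R₁ + R₂ = 0.1697 Ω
V = IR = 24 × 0.1697 = 4.07 V

4.07 V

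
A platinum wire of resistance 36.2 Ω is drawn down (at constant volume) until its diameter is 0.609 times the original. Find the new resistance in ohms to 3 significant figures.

263 Ω

Volume constant ⇒ L' = L/r² with r = 0.609. R' = ρL'/A' = ρ(L/r²)/(πr²d₀²/4) = R/r⁴.
R' = 7.27 × 36.2 = 263 Ω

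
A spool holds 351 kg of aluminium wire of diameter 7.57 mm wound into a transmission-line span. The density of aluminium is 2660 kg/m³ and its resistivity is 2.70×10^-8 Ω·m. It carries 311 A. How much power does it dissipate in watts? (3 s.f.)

A = π(d/2)² = π(3.7850e-03 m)² = 4.5007e-05 m²
L = m/(density·A) = 351/(2660×4.5007e-05) = 2932 m
R = ρL/A = (2.70×10^-8)(2932)/(4.5007e-05) = 1.759 Ω
P = I²R = (311)² × 1.759 = 1.70×10^5 W

1.70×10^5 W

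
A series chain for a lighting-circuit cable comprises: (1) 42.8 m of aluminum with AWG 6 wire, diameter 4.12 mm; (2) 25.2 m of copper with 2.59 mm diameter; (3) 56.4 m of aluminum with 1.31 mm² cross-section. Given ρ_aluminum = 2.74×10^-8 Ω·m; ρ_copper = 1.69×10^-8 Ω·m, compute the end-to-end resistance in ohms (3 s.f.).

Seg 1: A = π(4.12/2 mm)² = π(2.0600e-03 m)² = 1.333e-05 m²
R_1 = (2.74×10^-8)(42.8)/(1.333e-05) = 0.08797 Ω
Seg 2: A = π(d/2)² = π(1.2950e-03 m)² = 5.269e-06 m²
R_2 = (1.69×10^-8)(25.2)/(5.269e-06) = 0.08083 Ω
Seg 3: A = 1.31 mm² = 1.310e-06 m²
R_3 = (2.74×10^-8)(56.4)/(1.310e-06) = 1.18 Ω
R_total = R_1 + R_2 + R_3 = 1.35 Ω

1.35 Ω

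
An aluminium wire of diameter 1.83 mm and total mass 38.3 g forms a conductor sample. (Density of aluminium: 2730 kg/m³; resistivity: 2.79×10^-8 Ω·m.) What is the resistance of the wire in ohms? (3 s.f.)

0.0566 Ω

A = π(d/2)² = π(9.1500e-04 m)² = 2.6302e-06 m²
L = m/(density·A) = 0.0383/(2730×2.6302e-06) = 5.334 m
R = ρL/A = (2.79×10^-8)(5.334)/(2.6302e-06) = 0.0566 Ω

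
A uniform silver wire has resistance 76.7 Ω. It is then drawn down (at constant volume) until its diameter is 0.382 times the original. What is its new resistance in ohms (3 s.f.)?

3600 Ω

Volume constant ⇒ L' = L/r² with r = 0.382. R' = ρL'/A' = ρ(L/r²)/(πr²d₀²/4) = R/r⁴.
R' = 46.96 × 76.7 = 3600 Ω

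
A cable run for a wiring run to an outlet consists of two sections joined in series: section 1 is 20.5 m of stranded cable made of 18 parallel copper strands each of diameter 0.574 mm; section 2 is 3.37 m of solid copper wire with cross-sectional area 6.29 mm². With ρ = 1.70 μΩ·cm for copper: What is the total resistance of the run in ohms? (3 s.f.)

ρ = 1.70 μΩ·cm = 1.70×10^-8 Ω·m
Section 1: A_strand = π(2.8700e-04)² = 2.588e-07 m²; R₁ = ρL/(N·A_s) = (1.70×10^-8)(20.5)/(18×2.588e-07) = 0.07482 Ω
Section 2: A = 6.29 mm² = 6.290e-06 m²
R₂ = (1.70×10^-8)(3.37)/(6.290e-06) = 0.009108 Ω
R = R₁ + R₂ = 0.0839 Ω

0.0839 Ω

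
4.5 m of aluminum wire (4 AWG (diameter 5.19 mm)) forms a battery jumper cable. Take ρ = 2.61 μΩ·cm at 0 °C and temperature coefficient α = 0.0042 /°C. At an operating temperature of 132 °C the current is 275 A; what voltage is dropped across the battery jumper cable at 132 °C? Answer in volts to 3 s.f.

2.37 V

ρ = 2.61 μΩ·cm = 2.61×10^-8 Ω·m
A = π(5.19/2 mm)² = π(2.5950e-03 m)² = 2.116e-05 m²
R₍0₎ = ρL/A = (2.61×10^-8)(4.5)/(2.116e-05) = 0.005552 Ω
R₍132₎ = R₍0₎(1 + αΔT) = 0.005552 × (1 + 0.0042×132) = 0.00863 Ω
V = IR = 275 × 0.00863 = 2.37 V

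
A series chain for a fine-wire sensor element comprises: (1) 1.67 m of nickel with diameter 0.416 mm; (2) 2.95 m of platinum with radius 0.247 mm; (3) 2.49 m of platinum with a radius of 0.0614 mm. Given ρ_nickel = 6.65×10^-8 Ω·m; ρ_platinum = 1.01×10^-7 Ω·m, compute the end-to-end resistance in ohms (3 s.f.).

Seg 1: A = π(d/2)² = π(2.0800e-04 m)² = 1.359e-07 m²
R_1 = (6.65×10^-8)(1.67)/(1.359e-07) = 0.8171 Ω
Seg 2: A = πr² = π(2.4700e-04 m)² = 1.917e-07 m²
R_2 = (1.01×10^-7)(2.95)/(1.917e-07) = 1.555 Ω
Seg 3: A = πr² = π(6.1400e-05 m)² = 1.184e-08 m²
R_3 = (1.01×10^-7)(2.49)/(1.184e-08) = 21.23 Ω
R_total = R_1 + R_2 + R_3 = 23.6 Ω

23.6 Ω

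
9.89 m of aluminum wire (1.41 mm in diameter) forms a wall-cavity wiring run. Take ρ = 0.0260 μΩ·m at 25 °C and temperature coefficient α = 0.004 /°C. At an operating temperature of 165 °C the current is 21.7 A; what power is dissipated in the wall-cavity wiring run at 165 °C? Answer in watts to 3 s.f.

121 W

ρ = 0.0260 μΩ·m = 2.60×10^-8 Ω·m
A = π(d/2)² = π(7.0500e-04 m)² = 1.561e-06 m²
R₍25₎ = ρL/A = (2.60×10^-8)(9.89)/(1.561e-06) = 0.1647 Ω
R₍165₎ = R₍25₎(1 + αΔT) = 0.1647 × (1 + 0.004×140) = 0.2569 Ω
P = I²R = (21.7)² × 0.2569 = 121 W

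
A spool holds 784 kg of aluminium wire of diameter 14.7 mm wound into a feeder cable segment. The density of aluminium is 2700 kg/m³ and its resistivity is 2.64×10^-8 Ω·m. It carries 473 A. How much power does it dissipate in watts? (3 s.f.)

59500 W

A = π(d/2)² = π(7.3500e-03 m)² = 1.6972e-04 m²
L = m/(density·A) = 784/(2700×1.6972e-04) = 1711 m
R = ρL/A = (2.64×10^-8)(1711)/(1.6972e-04) = 0.2661 Ω
P = I²R = (473)² × 0.2661 = 59500 W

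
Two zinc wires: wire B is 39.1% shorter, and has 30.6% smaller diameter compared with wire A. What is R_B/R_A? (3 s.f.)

1.26

R ∝ L/d², so R_B/R_A = (1 − 39.1/100) × (1 − 30.6/100)⁻²
= 0.609 × 2.076 = 1.26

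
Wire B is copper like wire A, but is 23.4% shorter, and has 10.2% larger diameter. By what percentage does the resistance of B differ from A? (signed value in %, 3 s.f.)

R ∝ L/d², so R_B/R_A = (1 − 23.4/100) × (1 + 10.2/100)⁻²
= 0.766 × 0.8235 = 0.6308
(R_B − R_A)/R_A = 0.6308 − 1 = -36.9%

-36.9%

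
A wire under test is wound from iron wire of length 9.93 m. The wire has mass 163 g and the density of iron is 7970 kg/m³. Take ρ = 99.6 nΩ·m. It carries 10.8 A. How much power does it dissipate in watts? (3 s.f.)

56.0 W

ρ = 99.6 nΩ·m = 9.96×10^-8 Ω·m
A = m/(density·L) = 0.163/(7970×9.93) = 2.0596e-06 m²
R = ρL/A = (9.96×10^-8)(9.93)/(2.0596e-06) = 0.4802 Ω
P = I²R = (10.8)² × 0.4802 = 56.0 W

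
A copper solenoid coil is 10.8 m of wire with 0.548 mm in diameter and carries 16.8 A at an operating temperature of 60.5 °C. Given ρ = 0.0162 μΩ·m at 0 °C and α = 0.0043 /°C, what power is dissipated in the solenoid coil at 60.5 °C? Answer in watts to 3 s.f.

264 W

ρ = 0.0162 μΩ·m = 1.62×10^-8 Ω·m
A = π(d/2)² = π(2.7400e-04 m)² = 2.359e-07 m²
R₍0₎ = ρL/A = (1.62×10^-8)(10.8)/(2.359e-07) = 0.7418 Ω
R₍60.5₎ = R₍0₎(1 + αΔT) = 0.7418 × (1 + 0.0043×60.5) = 0.9348 Ω
P = I²R = (16.8)² × 0.9348 = 264 W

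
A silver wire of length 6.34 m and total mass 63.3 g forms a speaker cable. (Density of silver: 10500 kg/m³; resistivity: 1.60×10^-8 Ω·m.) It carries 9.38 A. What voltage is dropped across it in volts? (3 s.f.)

1.00 V

A = m/(density·L) = 0.0633/(10500×6.34) = 9.5088e-07 m²
R = ρL/A = (1.60×10^-8)(6.34)/(9.5088e-07) = 0.1067 Ω
V = IR = 9.38 × 0.1067 = 1.00 V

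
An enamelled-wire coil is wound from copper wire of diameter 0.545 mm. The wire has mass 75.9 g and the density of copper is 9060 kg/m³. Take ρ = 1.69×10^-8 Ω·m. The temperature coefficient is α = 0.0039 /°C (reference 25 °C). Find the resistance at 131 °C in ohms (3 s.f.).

A = π(d/2)² = π(2.7250e-04 m)² = 2.3328e-07 m²
L = m/(density·A) = 0.0759/(9060×2.3328e-07) = 35.91 m
R = ρL/A = (1.69×10^-8)(35.91)/(2.3328e-07) = 2.602 Ω
R(131 °C) = 2.602 × (1 + 0.0039×106) = 3.68 Ω

3.68 Ω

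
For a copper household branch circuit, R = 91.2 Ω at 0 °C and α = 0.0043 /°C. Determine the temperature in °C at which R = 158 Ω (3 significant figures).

170 °C

R = R₀(1 + α(T − T₀)) ⇒ T = T₀ + (R/R₀ − 1)/α
T = 0 + (158/91.2 − 1)/0.0043 = 0 + (0.7325)/0.0043 = 170 °C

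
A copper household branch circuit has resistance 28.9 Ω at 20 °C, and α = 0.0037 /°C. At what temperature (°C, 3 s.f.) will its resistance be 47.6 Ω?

R = R₀(1 + α(T − T₀)) ⇒ T = T₀ + (R/R₀ − 1)/α
T = 20 + (47.6/28.9 − 1)/0.0037 = 20 + (0.6471)/0.0037 = 195 °C

195 °C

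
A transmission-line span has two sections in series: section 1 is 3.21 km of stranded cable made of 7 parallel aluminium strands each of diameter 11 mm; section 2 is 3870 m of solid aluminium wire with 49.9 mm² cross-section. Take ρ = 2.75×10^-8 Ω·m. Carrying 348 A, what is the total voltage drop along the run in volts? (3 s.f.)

788 V

Section 1: A_strand = π(5.5000e-03)² = 9.503e-05 m²; R₁ = ρL/(N·A_s) = (2.75×10^-8)(3210)/(7×9.503e-05) = 0.1327 Ω
Section 2: A = 49.9 mm² = 4.990e-05 m²
R₂ = (2.75×10^-8)(3870)/(4.990e-05) = 2.133 Ω
R = R₁ + R₂ = 2.265 Ω
V = IR = 348 × 2.265 = 788 V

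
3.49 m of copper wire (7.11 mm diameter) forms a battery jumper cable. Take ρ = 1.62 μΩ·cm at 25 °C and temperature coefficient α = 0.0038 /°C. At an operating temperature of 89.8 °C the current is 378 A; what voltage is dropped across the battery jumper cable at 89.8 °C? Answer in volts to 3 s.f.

ρ = 1.62 μΩ·cm = 1.62×10^-8 Ω·m
A = π(d/2)² = π(3.5550e-03 m)² = 3.970e-05 m²
R₍25₎ = ρL/A = (1.62×10^-8)(3.49)/(3.970e-05) = 0.001424 Ω
R₍89.8₎ = R₍25₎(1 + αΔT) = 0.001424 × (1 + 0.0038×64.8) = 0.001775 Ω
V = IR = 378 × 0.001775 = 0.671 V

0.671 V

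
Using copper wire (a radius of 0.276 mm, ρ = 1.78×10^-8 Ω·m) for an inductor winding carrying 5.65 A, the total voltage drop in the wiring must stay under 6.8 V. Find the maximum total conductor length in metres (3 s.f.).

16.2 m

A = πr² = π(2.7600e-04 m)² = 2.393e-07 m²
L_max = V_max·A/(1·ρI) = (6.8)(2.393e-07)/(1.78×10^-8×5.65) = 16.2 m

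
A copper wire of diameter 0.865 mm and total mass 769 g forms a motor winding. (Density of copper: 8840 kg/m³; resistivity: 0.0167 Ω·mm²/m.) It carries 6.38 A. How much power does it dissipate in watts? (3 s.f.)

ρ = 0.0167 Ω·mm²/m = 1.67×10^-8 Ω·m
A = π(d/2)² = π(4.3250e-04 m)² = 5.8765e-07 m²
L = m/(density·A) = 0.769/(8840×5.8765e-07) = 148 m
R = ρL/A = (1.67×10^-8)(148)/(5.8765e-07) = 4.207 Ω
P = I²R = (6.38)² × 4.207 = 171 W

171 W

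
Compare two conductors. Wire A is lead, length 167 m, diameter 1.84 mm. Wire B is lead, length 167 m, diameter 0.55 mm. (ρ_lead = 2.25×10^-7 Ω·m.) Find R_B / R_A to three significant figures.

11.2

R ∝ ρL/d², so R_B/R_A = (d_A/d_B)²
= (1.84/0.55)² = 11.2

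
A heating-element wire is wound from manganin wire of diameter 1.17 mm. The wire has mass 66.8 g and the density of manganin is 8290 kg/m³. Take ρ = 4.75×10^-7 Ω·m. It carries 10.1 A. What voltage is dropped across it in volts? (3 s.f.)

A = π(d/2)² = π(5.8500e-04 m)² = 1.0751e-06 m²
L = m/(density·A) = 0.0668/(8290×1.0751e-06) = 7.495 m
R = ρL/A = (4.75×10^-7)(7.495)/(1.0751e-06) = 3.311 Ω
V = IR = 10.1 × 3.311 = 33.4 V

33.4 V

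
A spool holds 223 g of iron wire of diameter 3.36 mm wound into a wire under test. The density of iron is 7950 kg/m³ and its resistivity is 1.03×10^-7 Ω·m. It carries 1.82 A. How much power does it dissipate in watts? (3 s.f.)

0.122 W

A = π(d/2)² = π(1.6800e-03 m)² = 8.8668e-06 m²
L = m/(density·A) = 0.223/(7950×8.8668e-06) = 3.164 m
R = ρL/A = (1.03×10^-7)(3.164)/(8.8668e-06) = 0.03675 Ω
P = I²R = (1.82)² × 0.03675 = 0.122 W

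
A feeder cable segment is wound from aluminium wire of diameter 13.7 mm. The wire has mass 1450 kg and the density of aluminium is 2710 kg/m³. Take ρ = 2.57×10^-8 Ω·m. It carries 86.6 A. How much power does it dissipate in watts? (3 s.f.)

A = π(d/2)² = π(6.8500e-03 m)² = 1.4741e-04 m²
L = m/(density·A) = 1450/(2710×1.4741e-04) = 3630 m
R = ρL/A = (2.57×10^-8)(3630)/(1.4741e-04) = 0.6328 Ω
P = I²R = (86.6)² × 0.6328 = 4750 W

4750 W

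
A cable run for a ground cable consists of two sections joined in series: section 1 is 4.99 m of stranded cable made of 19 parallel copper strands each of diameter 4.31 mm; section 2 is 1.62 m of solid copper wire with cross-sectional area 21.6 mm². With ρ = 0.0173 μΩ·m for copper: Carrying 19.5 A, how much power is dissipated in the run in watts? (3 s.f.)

0.612 W

ρ = 0.0173 μΩ·m = 1.73×10^-8 Ω·m
Section 1: A_strand = π(2.1550e-03)² = 1.459e-05 m²; R₁ = ρL/(N·A_s) = (1.73×10^-8)(4.99)/(19×1.459e-05) = 3.114×10^-4 Ω
Section 2: A = 21.6 mm² = 2.160e-05 m²
R₂ = (1.73×10^-8)(1.62)/(2.160e-05) = 0.001298 Ω
R = R₁ + R₂ = 0.001609 Ω
P = I²R = (19.5)² × 0.001609 = 0.612 W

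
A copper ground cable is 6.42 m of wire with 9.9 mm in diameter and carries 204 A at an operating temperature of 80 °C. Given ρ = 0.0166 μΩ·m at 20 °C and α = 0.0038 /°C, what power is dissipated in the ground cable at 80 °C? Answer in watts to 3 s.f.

ρ = 0.0166 μΩ·m = 1.66×10^-8 Ω·m
A = π(d/2)² = π(4.9500e-03 m)² = 7.698e-05 m²
R₍20₎ = ρL/A = (1.66×10^-8)(6.42)/(7.698e-05) = 0.001384 Ω
R₍80₎ = R₍20₎(1 + αΔT) = 0.001384 × (1 + 0.0038×60) = 0.0017 Ω
P = I²R = (204)² × 0.0017 = 70.8 W

70.8 W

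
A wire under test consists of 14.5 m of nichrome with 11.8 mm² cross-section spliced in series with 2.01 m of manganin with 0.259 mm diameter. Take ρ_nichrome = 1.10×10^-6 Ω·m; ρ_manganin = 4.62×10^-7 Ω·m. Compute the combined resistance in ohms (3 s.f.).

Segment 1: A = 11.8 mm² = 1.180e-05 m²
R₁ = ρL/A = (1.10×10^-6)(14.5)/(1.180e-05) = 1.352 Ω
Segment 2: A = π(d/2)² = π(1.2950e-04 m)² = 5.269e-08 m²
R₂ = (4.62×10^-7)(2.01)/(5.269e-08) = 17.63 Ω
R = R₁ + R₂ = 19.0 Ω

19.0 Ω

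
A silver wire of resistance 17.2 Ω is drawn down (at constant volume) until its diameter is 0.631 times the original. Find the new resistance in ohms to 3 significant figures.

108 Ω

Volume constant ⇒ L' = L/r² with r = 0.631. R' = ρL'/A' = ρ(L/r²)/(πr²d₀²/4) = R/r⁴.
R' = 6.308 × 17.2 = 108 Ω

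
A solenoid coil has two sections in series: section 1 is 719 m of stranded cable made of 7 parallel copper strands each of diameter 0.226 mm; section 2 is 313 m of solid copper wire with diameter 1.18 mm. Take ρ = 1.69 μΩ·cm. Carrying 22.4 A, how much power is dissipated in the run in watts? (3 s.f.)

ρ = 1.69 μΩ·cm = 1.69×10^-8 Ω·m
Section 1: A_strand = π(1.1300e-04)² = 4.011e-08 m²; R₁ = ρL/(N·A_s) = (1.69×10^-8)(719)/(7×4.011e-08) = 43.27 Ω
Section 2: A = π(d/2)² = π(5.9000e-04 m)² = 1.094e-06 m²
R₂ = (1.69×10^-8)(313)/(1.094e-06) = 4.837 Ω
R = R₁ + R₂ = 48.11 Ω
P = I²R = (22.4)² × 48.11 = 24100 W

24100 W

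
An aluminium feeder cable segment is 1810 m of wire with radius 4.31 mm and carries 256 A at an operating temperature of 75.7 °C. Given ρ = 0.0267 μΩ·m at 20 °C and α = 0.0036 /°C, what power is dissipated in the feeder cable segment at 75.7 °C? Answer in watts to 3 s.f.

ρ = 0.0267 μΩ·m = 2.67×10^-8 Ω·m
A = πr² = π(4.3100e-03 m)² = 5.836e-05 m²
R₍20₎ = ρL/A = (2.67×10^-8)(1810)/(5.836e-05) = 0.8281 Ω
R₍75.7₎ = R₍20₎(1 + αΔT) = 0.8281 × (1 + 0.0036×55.7) = 0.9942 Ω
P = I²R = (256)² × 0.9942 = 65200 W

65200 W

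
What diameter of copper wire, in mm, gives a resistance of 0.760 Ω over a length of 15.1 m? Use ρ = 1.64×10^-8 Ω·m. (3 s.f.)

0.644 mm

A = ρL/R = (1.64×10^-8)(15.1)/(0.76) = 3.258e-07 m²
d = 2√(A/π) = 6.441e-04 m = 0.644 mm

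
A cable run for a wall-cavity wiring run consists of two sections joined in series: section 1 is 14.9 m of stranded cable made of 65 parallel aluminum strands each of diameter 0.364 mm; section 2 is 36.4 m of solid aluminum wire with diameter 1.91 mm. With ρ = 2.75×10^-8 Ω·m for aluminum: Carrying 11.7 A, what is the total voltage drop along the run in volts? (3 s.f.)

Section 1: A_strand = π(1.8200e-04)² = 1.041e-07 m²; R₁ = ρL/(N·A_s) = (2.75×10^-8)(14.9)/(65×1.041e-07) = 0.06058 Ω
Section 2: A = π(d/2)² = π(9.5500e-04 m)² = 2.865e-06 m²
R₂ = (2.75×10^-8)(36.4)/(2.865e-06) = 0.3494 Ω
R = R₁ + R₂ = 0.4099 Ω
V = IR = 11.7 × 0.4099 = 4.80 V

4.80 V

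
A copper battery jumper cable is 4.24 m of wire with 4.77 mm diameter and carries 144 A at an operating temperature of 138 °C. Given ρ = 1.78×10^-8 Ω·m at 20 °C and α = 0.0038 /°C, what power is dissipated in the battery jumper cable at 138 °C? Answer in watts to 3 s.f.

127 W

A = π(d/2)² = π(2.3850e-03 m)² = 1.787e-05 m²
R₍20₎ = ρL/A = (1.78×10^-8)(4.24)/(1.787e-05) = 0.004223 Ω
R₍138₎ = R₍20₎(1 + αΔT) = 0.004223 × (1 + 0.0038×118) = 0.006117 Ω
P = I²R = (144)² × 0.006117 = 127 W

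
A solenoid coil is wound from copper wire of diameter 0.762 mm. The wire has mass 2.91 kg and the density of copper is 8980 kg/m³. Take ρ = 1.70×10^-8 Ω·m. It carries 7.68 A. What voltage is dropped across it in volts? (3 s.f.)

A = π(d/2)² = π(3.8100e-04 m)² = 4.5604e-07 m²
L = m/(density·A) = 2.91/(8980×4.5604e-07) = 710.6 m
R = ρL/A = (1.70×10^-8)(710.6)/(4.5604e-07) = 26.49 Ω
V = IR = 7.68 × 26.49 = 203 V

203 V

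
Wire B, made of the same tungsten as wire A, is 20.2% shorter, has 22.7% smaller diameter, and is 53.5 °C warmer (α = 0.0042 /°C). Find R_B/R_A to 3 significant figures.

1.64

R ∝ ρL/d² with ρ ∝ (1+αΔT), so R_B/R_A = (1 − 20.2/100) × (1 − 22.7/100)⁻² × (1 + 0.0042×53.5)
= 0.798 × 1.674 × 1.225 = 1.64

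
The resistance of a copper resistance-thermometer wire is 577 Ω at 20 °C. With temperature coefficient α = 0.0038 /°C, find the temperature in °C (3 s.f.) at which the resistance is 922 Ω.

R = R₀(1 + α(T − T₀)) ⇒ T = T₀ + (R/R₀ − 1)/α
T = 20 + (922/577 − 1)/0.0038 = 20 + (0.5979)/0.0038 = 177 °C

177 °C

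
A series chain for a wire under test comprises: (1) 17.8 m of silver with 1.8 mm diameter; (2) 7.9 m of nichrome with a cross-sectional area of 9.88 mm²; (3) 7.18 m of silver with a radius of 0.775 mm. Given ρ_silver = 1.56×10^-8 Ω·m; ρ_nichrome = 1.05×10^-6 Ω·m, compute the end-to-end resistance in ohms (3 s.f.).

1.01 Ω

Seg 1: A = π(d/2)² = π(9.0000e-04 m)² = 2.545e-06 m²
R_1 = (1.56×10^-8)(17.8)/(2.545e-06) = 0.1091 Ω
Seg 2: A = 9.88 mm² = 9.880e-06 m²
R_2 = (1.05×10^-6)(7.9)/(9.880e-06) = 0.8396 Ω
Seg 3: A = πr² = π(7.7500e-04 m)² = 1.887e-06 m²
R_3 = (1.56×10^-8)(7.18)/(1.887e-06) = 0.05936 Ω
R_total = R_1 + R_2 + R_3 = 1.01 Ω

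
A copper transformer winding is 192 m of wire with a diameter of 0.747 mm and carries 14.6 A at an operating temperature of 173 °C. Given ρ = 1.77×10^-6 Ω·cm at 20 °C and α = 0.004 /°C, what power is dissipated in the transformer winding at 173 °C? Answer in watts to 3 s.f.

ρ = 1.77×10^-6 Ω·cm = 1.77×10^-8 Ω·m
A = π(d/2)² = π(3.7350e-04 m)² = 4.383e-07 m²
R₍20₎ = ρL/A = (1.77×10^-8)(192)/(4.383e-07) = 7.754 Ω
R₍173₎ = R₍20₎(1 + αΔT) = 7.754 × (1 + 0.004×153) = 12.5 Ω
P = I²R = (14.6)² × 12.5 = 2660 W

2660 W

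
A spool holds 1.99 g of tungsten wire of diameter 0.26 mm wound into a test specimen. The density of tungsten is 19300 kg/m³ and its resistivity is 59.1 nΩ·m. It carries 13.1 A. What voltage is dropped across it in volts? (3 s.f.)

ρ = 59.1 nΩ·m = 5.91×10^-8 Ω·m
A = π(d/2)² = π(1.3000e-04 m)² = 5.3093e-08 m²
L = m/(density·A) = 0.00199/(19300×5.3093e-08) = 1.942 m
R = ρL/A = (5.91×10^-8)(1.942)/(5.3093e-08) = 2.162 Ω
V = IR = 13.1 × 2.162 = 28.3 V

28.3 V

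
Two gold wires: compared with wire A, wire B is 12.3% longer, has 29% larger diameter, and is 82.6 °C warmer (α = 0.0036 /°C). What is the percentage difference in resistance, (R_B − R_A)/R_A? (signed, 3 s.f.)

-12.4%

R ∝ ρL/d² with ρ ∝ (1+αΔT), so R_B/R_A = (1 + 12.3/100) × (1 + 29/100)⁻² × (1 + 0.0036×82.6)
= 1.123 × 0.6009 × 1.297 = 0.8755
(R_B − R_A)/R_A = 0.8755 − 1 = -12.4%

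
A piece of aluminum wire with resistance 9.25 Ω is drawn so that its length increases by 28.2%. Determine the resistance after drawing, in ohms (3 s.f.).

k = 1 + 28.2/100 = 1.282; volume constant ⇒ A' = A/k, so R' = k²R.
R' = 1.644 × 9.25 = 15.2 Ω

15.2 Ω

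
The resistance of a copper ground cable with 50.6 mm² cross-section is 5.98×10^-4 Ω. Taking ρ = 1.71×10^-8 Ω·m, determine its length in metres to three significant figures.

1.77 m

A = 50.6 mm² = 5.060e-05 m²
L = RA/ρ = (5.98×10^-4)(5.060e-05)/(1.71×10^-8) = 1.77 m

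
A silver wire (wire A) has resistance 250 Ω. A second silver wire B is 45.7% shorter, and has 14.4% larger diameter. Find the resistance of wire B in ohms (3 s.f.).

R ∝ L/d², so R_B/R_A = (1 − 45.7/100) × (1 + 14.4/100)⁻²
= 0.543 × 0.7641 = 0.4149
R_B = 0.4149 × 250 = 104 Ω

104 Ω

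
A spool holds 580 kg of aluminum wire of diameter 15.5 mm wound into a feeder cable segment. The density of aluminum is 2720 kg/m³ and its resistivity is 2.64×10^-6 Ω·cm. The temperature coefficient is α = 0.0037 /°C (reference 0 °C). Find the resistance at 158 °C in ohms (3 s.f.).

ρ = 2.64×10^-6 Ω·cm = 2.64×10^-8 Ω·m
A = π(d/2)² = π(7.7500e-03 m)² = 1.8869e-04 m²
L = m/(density·A) = 580/(2720×1.8869e-04) = 1130 m
R = ρL/A = (2.64×10^-8)(1130)/(1.8869e-04) = 0.1581 Ω
R(158 °C) = 0.1581 × (1 + 0.0037×158) = 0.251 Ω

0.251 Ω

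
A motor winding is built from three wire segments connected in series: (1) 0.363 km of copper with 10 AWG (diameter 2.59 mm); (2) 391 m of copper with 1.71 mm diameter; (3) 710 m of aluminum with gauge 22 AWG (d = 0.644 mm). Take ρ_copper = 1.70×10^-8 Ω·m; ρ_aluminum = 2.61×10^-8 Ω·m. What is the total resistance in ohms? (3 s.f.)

Seg 1: A = π(2.59/2 mm)² = π(1.2950e-03 m)² = 5.269e-06 m²
R_1 = (1.70×10^-8)(363)/(5.269e-06) = 1.171 Ω
Seg 2: A = π(d/2)² = π(8.5500e-04 m)² = 2.297e-06 m²
R_2 = (1.70×10^-8)(391)/(2.297e-06) = 2.894 Ω
Seg 3: A = π(0.644/2 mm)² = π(3.2200e-04 m)² = 3.257e-07 m²
R_3 = (2.61×10^-8)(710)/(3.257e-07) = 56.89 Ω
R_total = R_1 + R_2 + R_3 = 61.0 Ω

61.0 Ω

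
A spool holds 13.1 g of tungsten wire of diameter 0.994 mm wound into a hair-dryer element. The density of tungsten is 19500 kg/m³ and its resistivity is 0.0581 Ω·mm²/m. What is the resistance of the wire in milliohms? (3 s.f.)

ρ = 0.0581 Ω·mm²/m = 5.81×10^-8 Ω·m
A = π(d/2)² = π(4.9700e-04 m)² = 7.7600e-07 m²
L = m/(density·A) = 0.0131/(19500×7.7600e-07) = 0.8657 m
R = ρL/A = (5.81×10^-8)(0.8657)/(7.7600e-07) = 64.8 mΩ

64.8 mΩ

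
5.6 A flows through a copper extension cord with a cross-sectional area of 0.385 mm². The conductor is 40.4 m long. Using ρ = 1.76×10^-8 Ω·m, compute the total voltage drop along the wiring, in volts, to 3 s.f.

A = 0.385 mm² = 3.850e-07 m²
R = ρL/A = (1.76×10^-8)(40.4)/(3.850e-07) = 1.847 Ω
V = IR = 5.6 × 1.847 = 10.3 V

10.3 V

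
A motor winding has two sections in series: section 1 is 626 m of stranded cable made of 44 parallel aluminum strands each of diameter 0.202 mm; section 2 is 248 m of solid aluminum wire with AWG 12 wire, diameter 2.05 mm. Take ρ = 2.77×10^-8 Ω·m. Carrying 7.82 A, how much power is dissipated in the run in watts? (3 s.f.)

Section 1: A_strand = π(1.0100e-04)² = 3.205e-08 m²; R₁ = ρL/(N·A_s) = (2.77×10^-8)(626)/(44×3.205e-08) = 12.3 Ω
Section 2: A = π(2.05/2 mm)² = π(1.0250e-03 m)² = 3.301e-06 m²
R₂ = (2.77×10^-8)(248)/(3.301e-06) = 2.081 Ω
R = R₁ + R₂ = 14.38 Ω
P = I²R = (7.82)² × 14.38 = 879 W

879 W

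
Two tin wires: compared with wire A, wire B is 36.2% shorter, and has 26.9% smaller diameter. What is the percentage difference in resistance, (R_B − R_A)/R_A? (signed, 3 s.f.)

19.4%

R ∝ L/d², so R_B/R_A = (1 − 36.2/100) × (1 − 26.9/100)⁻²
= 0.638 × 1.871 = 1.194
(R_B − R_A)/R_A = 1.194 − 1 = 19.4%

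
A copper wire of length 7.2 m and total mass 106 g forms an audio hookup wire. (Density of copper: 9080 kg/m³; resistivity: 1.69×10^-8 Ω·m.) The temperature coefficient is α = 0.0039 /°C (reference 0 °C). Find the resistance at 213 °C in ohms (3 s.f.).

A = m/(density·L) = 0.106/(9080×7.2) = 1.6214e-06 m²
R = ρL/A = (1.69×10^-8)(7.2)/(1.6214e-06) = 0.07505 Ω
R(213 °C) = 0.07505 × (1 + 0.0039×213) = 0.137 Ω

0.137 Ω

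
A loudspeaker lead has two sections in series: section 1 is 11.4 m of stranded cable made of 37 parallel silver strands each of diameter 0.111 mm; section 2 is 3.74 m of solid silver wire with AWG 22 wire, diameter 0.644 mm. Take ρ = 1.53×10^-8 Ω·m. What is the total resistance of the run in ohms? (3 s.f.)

0.663 Ω

Section 1: A_strand = π(5.5500e-05)² = 9.677e-09 m²; R₁ = ρL/(N·A_s) = (1.53×10^-8)(11.4)/(37×9.677e-09) = 0.4871 Ω
Section 2: A = π(0.644/2 mm)² = π(3.2200e-04 m)² = 3.257e-07 m²
R₂ = (1.53×10^-8)(3.74)/(3.257e-07) = 0.1757 Ω
R = R₁ + R₂ = 0.663 Ω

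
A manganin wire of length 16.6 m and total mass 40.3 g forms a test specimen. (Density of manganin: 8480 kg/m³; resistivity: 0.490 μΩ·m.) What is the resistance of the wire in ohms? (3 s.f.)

28.4 Ω

ρ = 0.490 μΩ·m = 4.90×10^-7 Ω·m
A = m/(density·L) = 0.0403/(8480×16.6) = 2.8629e-07 m²
R = ρL/A = (4.90×10^-7)(16.6)/(2.8629e-07) = 28.4 Ω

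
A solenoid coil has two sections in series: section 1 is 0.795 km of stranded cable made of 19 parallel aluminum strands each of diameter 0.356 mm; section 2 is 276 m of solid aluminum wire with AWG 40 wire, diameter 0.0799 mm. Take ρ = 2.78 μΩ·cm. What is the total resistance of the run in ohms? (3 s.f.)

1540 Ω

ρ = 2.78 μΩ·cm = 2.78×10^-8 Ω·m
Section 1: A_strand = π(1.7800e-04)² = 9.954e-08 m²; R₁ = ρL/(N·A_s) = (2.78×10^-8)(795)/(19×9.954e-08) = 11.69 Ω
Section 2: A = π(0.0799/2 mm)² = π(3.9950e-05 m)² = 5.014e-09 m²
R₂ = (2.78×10^-8)(276)/(5.014e-09) = 1530 Ω
R = R₁ + R₂ = 1540 Ω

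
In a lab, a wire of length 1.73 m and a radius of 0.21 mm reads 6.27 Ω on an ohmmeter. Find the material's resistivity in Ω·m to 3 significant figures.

5.02×10^-7 Ω·m

A = πr² = π(2.1000e-04 m)² = 1.385e-07 m²
ρ = RA/L = (6.27)(1.385e-07)/(1.73) = 5.02×10^-7 Ω·m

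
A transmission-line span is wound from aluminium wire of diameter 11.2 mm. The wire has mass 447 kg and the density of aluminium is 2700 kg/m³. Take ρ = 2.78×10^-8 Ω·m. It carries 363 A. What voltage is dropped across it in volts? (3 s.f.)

A = π(d/2)² = π(5.6000e-03 m)² = 9.8520e-05 m²
L = m/(density·A) = 447/(2700×9.8520e-05) = 1680 m
R = ρL/A = (2.78×10^-8)(1680)/(9.8520e-05) = 0.4742 Ω
V = IR = 363 × 0.4742 = 172 V

172 V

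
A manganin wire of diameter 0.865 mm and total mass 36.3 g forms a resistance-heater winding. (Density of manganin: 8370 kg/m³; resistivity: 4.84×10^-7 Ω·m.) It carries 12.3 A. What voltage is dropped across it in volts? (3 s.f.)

A = π(d/2)² = π(4.3250e-04 m)² = 5.8765e-07 m²
L = m/(density·A) = 0.0363/(8370×5.8765e-07) = 7.38 m
R = ρL/A = (4.84×10^-7)(7.38)/(5.8765e-07) = 6.078 Ω
V = IR = 12.3 × 6.078 = 74.8 V

74.8 V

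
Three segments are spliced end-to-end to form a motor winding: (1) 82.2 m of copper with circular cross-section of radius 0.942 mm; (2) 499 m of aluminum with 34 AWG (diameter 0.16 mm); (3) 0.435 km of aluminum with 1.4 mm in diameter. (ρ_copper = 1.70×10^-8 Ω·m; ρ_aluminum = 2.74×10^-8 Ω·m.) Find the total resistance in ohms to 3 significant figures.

688 Ω

Seg 1: A = πr² = π(9.4200e-04 m)² = 2.788e-06 m²
R_1 = (1.70×10^-8)(82.2)/(2.788e-06) = 0.5013 Ω
Seg 2: A = π(0.16/2 mm)² = π(8.0000e-05 m)² = 2.011e-08 m²
R_2 = (2.74×10^-8)(499)/(2.011e-08) = 680 Ω
Seg 3: A = π(d/2)² = π(7.0000e-04 m)² = 1.539e-06 m²
R_3 = (2.74×10^-8)(435)/(1.539e-06) = 7.743 Ω
R_total = R_1 + R_2 + R_3 = 688 Ω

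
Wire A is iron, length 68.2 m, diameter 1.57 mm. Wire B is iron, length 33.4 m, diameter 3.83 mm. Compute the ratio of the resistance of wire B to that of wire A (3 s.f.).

R ∝ ρL/d², so R_B/R_A = (L_B/L_A) × (d_A/d_B)²
= (33.4/68.2) × (1.57/3.83)² = 0.0823

0.0823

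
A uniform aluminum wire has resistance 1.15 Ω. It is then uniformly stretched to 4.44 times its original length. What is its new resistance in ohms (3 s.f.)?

22.7 Ω

Volume constant ⇒ A' = A/k with k = 4.44. R' = ρ(kL)/(A/k) = k²R.
R' = 19.71 × 1.15 = 22.7 Ω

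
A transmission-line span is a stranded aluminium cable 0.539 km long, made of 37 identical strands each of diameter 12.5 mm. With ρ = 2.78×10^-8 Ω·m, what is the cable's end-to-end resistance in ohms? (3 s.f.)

A_strand = π(6.2500e-03 m)² = 1.227e-04 m²
R_strand = ρL/A = (2.78×10^-8)(539)/(1.227e-04) = 0.1221 Ω
R_total = R_strand/N = 0.1221/37 = 0.00330 Ω

0.00330 Ω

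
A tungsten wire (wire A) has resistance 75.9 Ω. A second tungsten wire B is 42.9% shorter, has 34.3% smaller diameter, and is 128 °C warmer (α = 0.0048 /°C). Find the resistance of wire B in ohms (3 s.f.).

162 Ω

R ∝ ρL/d² with ρ ∝ (1+αΔT), so R_B/R_A = (1 − 42.9/100) × (1 − 34.3/100)⁻² × (1 + 0.0048×128)
= 0.571 × 2.317 × 1.614 = 2.136
R_B = 2.136 × 75.9 = 162 Ω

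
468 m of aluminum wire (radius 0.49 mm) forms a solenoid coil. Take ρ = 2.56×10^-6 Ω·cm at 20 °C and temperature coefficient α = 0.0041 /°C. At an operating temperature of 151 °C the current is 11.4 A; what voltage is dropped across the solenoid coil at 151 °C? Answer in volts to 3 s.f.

ρ = 2.56×10^-6 Ω·cm = 2.56×10^-8 Ω·m
A = πr² = π(4.9000e-04 m)² = 7.543e-07 m²
R₍20₎ = ρL/A = (2.56×10^-8)(468)/(7.543e-07) = 15.88 Ω
R₍151₎ = R₍20₎(1 + αΔT) = 15.88 × (1 + 0.0041×131) = 24.41 Ω
V = IR = 11.4 × 24.41 = 278 V

278 V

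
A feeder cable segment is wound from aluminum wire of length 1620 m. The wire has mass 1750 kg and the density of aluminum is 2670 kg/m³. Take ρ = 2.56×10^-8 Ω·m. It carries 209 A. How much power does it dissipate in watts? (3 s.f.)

4480 W

A = m/(density·L) = 1750/(2670×1620) = 4.0459e-04 m²
R = ρL/A = (2.56×10^-8)(1620)/(4.0459e-04) = 0.1025 Ω
P = I²R = (209)² × 0.1025 = 4480 W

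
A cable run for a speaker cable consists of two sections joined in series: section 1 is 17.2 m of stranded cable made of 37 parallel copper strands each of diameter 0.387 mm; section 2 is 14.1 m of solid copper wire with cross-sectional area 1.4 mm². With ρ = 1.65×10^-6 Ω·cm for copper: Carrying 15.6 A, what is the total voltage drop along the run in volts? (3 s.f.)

ρ = 1.65×10^-6 Ω·cm = 1.65×10^-8 Ω·m
Section 1: A_strand = π(1.9350e-04)² = 1.176e-07 m²; R₁ = ρL/(N·A_s) = (1.65×10^-8)(17.2)/(37×1.176e-07) = 0.06521 Ω
Section 2: A = 1.4 mm² = 1.400e-06 m²
R₂ = (1.65×10^-8)(14.1)/(1.400e-06) = 0.1662 Ω
R = R₁ + R₂ = 0.2314 Ω
V = IR = 15.6 × 0.2314 = 3.61 V

3.61 V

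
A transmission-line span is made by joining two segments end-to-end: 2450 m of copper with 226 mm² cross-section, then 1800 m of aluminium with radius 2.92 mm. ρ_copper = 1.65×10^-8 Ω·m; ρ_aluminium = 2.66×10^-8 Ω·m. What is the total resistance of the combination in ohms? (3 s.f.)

Segment 1: A = 226 mm² = 2.260e-04 m²
R₁ = ρL/A = (1.65×10^-8)(2450)/(2.260e-04) = 0.1789 Ω
Segment 2: A = πr² = π(2.9200e-03 m)² = 2.679e-05 m²
R₂ = (2.66×10^-8)(1800)/(2.679e-05) = 1.787 Ω
R = R₁ + R₂ = 1.97 Ω

1.97 Ω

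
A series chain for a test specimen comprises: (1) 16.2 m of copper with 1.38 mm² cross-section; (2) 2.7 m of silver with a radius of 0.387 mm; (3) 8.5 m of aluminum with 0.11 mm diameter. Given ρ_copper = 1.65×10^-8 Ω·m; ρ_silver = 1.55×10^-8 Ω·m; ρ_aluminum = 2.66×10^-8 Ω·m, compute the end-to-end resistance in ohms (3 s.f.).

Seg 1: A = 1.38 mm² = 1.380e-06 m²
R_1 = (1.65×10^-8)(16.2)/(1.380e-06) = 0.1937 Ω
Seg 2: A = πr² = π(3.8700e-04 m)² = 4.705e-07 m²
R_2 = (1.55×10^-8)(2.7)/(4.705e-07) = 0.08895 Ω
Seg 3: A = π(d/2)² = π(5.5000e-05 m)² = 9.503e-09 m²
R_3 = (2.66×10^-8)(8.5)/(9.503e-09) = 23.79 Ω
R_total = R_1 + R_2 + R_3 = 24.1 Ω

24.1 Ω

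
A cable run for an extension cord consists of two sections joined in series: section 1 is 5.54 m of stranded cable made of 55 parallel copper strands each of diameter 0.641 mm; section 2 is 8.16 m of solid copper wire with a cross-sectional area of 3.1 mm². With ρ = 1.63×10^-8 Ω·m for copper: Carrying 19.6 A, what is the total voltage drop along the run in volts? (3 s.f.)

Section 1: A_strand = π(3.2050e-04)² = 3.227e-07 m²; R₁ = ρL/(N·A_s) = (1.63×10^-8)(5.54)/(55×3.227e-07) = 0.005088 Ω
Section 2: A = 3.1 mm² = 3.100e-06 m²
R₂ = (1.63×10^-8)(8.16)/(3.100e-06) = 0.04291 Ω
R = R₁ + R₂ = 0.04799 Ω
V = IR = 19.6 × 0.04799 = 0.941 V

0.941 V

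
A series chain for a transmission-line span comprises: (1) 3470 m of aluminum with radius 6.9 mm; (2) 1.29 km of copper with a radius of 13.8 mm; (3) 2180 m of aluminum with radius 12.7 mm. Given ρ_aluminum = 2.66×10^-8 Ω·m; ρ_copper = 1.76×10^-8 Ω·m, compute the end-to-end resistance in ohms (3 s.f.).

0.769 Ω

Seg 1: A = πr² = π(6.9000e-03 m)² = 1.496e-04 m²
R_1 = (2.66×10^-8)(3470)/(1.496e-04) = 0.6171 Ω
Seg 2: A = πr² = π(1.3800e-02 m)² = 5.983e-04 m²
R_2 = (1.76×10^-8)(1290)/(5.983e-04) = 0.03795 Ω
Seg 3: A = πr² = π(1.2700e-02 m)² = 5.067e-04 m²
R_3 = (2.66×10^-8)(2180)/(5.067e-04) = 0.1144 Ω
R_total = R_1 + R_2 + R_3 = 0.769 Ω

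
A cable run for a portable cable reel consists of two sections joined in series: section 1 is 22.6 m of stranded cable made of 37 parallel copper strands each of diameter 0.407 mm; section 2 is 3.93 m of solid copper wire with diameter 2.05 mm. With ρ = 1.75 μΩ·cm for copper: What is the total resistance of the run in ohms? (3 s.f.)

0.103 Ω

ρ = 1.75 μΩ·cm = 1.75×10^-8 Ω·m
Section 1: A_strand = π(2.0350e-04)² = 1.301e-07 m²; R₁ = ρL/(N·A_s) = (1.75×10^-8)(22.6)/(37×1.301e-07) = 0.08216 Ω
Section 2: A = π(d/2)² = π(1.0250e-03 m)² = 3.301e-06 m²
R₂ = (1.75×10^-8)(3.93)/(3.301e-06) = 0.02084 Ω
R = R₁ + R₂ = 0.103 Ω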